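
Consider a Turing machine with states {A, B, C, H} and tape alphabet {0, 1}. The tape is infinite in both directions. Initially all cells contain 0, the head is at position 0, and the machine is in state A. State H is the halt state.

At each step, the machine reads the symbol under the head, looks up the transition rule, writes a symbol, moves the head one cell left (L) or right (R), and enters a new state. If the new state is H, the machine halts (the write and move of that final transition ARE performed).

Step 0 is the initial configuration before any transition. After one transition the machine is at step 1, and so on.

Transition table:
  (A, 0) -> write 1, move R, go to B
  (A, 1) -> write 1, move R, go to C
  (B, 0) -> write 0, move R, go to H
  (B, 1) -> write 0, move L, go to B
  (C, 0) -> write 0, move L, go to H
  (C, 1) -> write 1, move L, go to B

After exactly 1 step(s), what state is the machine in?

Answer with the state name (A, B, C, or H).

Step 1: in state A at pos 0, read 0 -> (A,0)->write 1,move R,goto B. Now: state=B, head=1, tape[-1..2]=0100 (head:   ^)

Answer: B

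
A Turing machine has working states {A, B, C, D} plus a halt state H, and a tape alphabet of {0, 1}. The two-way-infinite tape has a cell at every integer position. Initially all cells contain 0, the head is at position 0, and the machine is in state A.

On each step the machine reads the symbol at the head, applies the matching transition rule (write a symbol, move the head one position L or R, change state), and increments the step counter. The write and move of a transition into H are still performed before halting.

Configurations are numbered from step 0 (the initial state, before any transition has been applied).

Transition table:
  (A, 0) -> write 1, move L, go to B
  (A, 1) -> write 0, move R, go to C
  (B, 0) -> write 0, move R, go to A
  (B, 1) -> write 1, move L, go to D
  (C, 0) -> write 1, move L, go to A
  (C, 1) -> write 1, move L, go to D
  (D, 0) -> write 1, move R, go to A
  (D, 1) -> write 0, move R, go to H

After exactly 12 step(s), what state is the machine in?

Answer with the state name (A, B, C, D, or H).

Answer: B

Derivation:
Step 1: in state A at pos 0, read 0 -> (A,0)->write 1,move L,goto B. Now: state=B, head=-1, tape[-2..1]=0010 (head:  ^)
Step 2: in state B at pos -1, read 0 -> (B,0)->write 0,move R,goto A. Now: state=A, head=0, tape[-2..1]=0010 (head:   ^)
Step 3: in state A at pos 0, read 1 -> (A,1)->write 0,move R,goto C. Now: state=C, head=1, tape[-2..2]=00000 (head:    ^)
Step 4: in state C at pos 1, read 0 -> (C,0)->write 1,move L,goto A. Now: state=A, head=0, tape[-2..2]=00010 (head:   ^)
Step 5: in state A at pos 0, read 0 -> (A,0)->write 1,move L,goto B. Now: state=B, head=-1, tape[-2..2]=00110 (head:  ^)
Step 6: in state B at pos -1, read 0 -> (B,0)->write 0,move R,goto A. Now: state=A, head=0, tape[-2..2]=00110 (head:   ^)
Step 7: in state A at pos 0, read 1 -> (A,1)->write 0,move R,goto C. Now: state=C, head=1, tape[-2..2]=00010 (head:    ^)
Step 8: in state C at pos 1, read 1 -> (C,1)->write 1,move L,goto D. Now: state=D, head=0, tape[-2..2]=00010 (head:   ^)
Step 9: in state D at pos 0, read 0 -> (D,0)->write 1,move R,goto A. Now: state=A, head=1, tape[-2..2]=00110 (head:    ^)
Step 10: in state A at pos 1, read 1 -> (A,1)->write 0,move R,goto C. Now: state=C, head=2, tape[-2..3]=001000 (head:     ^)
Step 11: in state C at pos 2, read 0 -> (C,0)->write 1,move L,goto A. Now: state=A, head=1, tape[-2..3]=001010 (head:    ^)
Step 12: in state A at pos 1, read 0 -> (A,0)->write 1,move L,goto B. Now: state=B, head=0, tape[-2..3]=001110 (head:   ^)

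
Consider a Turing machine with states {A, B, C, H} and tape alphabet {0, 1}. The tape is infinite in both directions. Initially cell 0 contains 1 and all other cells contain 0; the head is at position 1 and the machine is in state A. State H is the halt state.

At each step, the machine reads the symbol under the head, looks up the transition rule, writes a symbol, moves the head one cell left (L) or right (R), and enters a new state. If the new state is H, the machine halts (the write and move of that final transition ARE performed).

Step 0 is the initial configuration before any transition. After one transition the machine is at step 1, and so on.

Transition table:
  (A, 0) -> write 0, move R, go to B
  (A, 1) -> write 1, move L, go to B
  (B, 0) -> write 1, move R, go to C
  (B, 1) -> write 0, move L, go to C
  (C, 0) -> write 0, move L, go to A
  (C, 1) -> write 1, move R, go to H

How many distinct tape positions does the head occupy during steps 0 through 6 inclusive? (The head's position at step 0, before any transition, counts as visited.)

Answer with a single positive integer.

Step 1: in state A at pos 1, read 0 -> (A,0)->write 0,move R,goto B. Now: state=B, head=2, tape[-1..3]=01000 (head:    ^)
Step 2: in state B at pos 2, read 0 -> (B,0)->write 1,move R,goto C. Now: state=C, head=3, tape[-1..4]=010100 (head:     ^)
Step 3: in state C at pos 3, read 0 -> (C,0)->write 0,move L,goto A. Now: state=A, head=2, tape[-1..4]=010100 (head:    ^)
Step 4: in state A at pos 2, read 1 -> (A,1)->write 1,move L,goto B. Now: state=B, head=1, tape[-1..4]=010100 (head:   ^)
Step 5: in state B at pos 1, read 0 -> (B,0)->write 1,move R,goto C. Now: state=C, head=2, tape[-1..4]=011100 (head:    ^)
Step 6: in state C at pos 2, read 1 -> (C,1)->write 1,move R,goto H. Now: state=H, head=3, tape[-1..4]=011100 (head:     ^)
Head positions at steps 0..6: starting at 1, distinct positions visited = {1, 2, 3} -> 3 position(s)

Answer: 3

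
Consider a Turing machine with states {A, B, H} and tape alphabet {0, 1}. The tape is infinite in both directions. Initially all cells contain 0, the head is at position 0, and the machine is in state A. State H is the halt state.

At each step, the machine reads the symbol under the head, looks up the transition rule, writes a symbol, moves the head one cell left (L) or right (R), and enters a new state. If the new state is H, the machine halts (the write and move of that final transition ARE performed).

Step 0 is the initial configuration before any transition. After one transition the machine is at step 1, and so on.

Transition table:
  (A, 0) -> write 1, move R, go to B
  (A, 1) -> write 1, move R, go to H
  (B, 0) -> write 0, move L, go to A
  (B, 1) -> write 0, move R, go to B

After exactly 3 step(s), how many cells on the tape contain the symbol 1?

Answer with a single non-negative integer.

Answer: 1

Derivation:
Step 1: in state A at pos 0, read 0 -> (A,0)->write 1,move R,goto B. Now: state=B, head=1, tape[-1..2]=0100 (head:   ^)
Step 2: in state B at pos 1, read 0 -> (B,0)->write 0,move L,goto A. Now: state=A, head=0, tape[-1..2]=0100 (head:  ^)
Step 3: in state A at pos 0, read 1 -> (A,1)->write 1,move R,goto H. Now: state=H, head=1, tape[-1..2]=0100 (head:   ^)
Cells containing 1 after step 3: {0} -> 1 cell(s)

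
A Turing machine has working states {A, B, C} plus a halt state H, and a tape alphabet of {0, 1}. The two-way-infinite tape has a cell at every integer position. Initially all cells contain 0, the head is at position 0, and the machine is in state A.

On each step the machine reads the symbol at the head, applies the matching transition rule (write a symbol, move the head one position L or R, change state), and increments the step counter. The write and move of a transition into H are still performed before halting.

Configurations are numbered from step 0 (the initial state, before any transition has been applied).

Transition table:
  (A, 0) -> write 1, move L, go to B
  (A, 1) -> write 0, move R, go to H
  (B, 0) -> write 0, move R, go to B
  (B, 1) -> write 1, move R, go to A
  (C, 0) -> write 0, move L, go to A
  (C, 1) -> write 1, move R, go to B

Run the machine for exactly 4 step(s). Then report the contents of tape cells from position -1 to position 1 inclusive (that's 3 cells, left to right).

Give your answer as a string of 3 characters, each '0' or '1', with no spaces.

Step 1: in state A at pos 0, read 0 -> (A,0)->write 1,move L,goto B. Now: state=B, head=-1, tape[-2..1]=0010 (head:  ^)
Step 2: in state B at pos -1, read 0 -> (B,0)->write 0,move R,goto B. Now: state=B, head=0, tape[-2..1]=0010 (head:   ^)
Step 3: in state B at pos 0, read 1 -> (B,1)->write 1,move R,goto A. Now: state=A, head=1, tape[-2..2]=00100 (head:    ^)
Step 4: in state A at pos 1, read 0 -> (A,0)->write 1,move L,goto B. Now: state=B, head=0, tape[-2..2]=00110 (head:   ^)

Answer: 011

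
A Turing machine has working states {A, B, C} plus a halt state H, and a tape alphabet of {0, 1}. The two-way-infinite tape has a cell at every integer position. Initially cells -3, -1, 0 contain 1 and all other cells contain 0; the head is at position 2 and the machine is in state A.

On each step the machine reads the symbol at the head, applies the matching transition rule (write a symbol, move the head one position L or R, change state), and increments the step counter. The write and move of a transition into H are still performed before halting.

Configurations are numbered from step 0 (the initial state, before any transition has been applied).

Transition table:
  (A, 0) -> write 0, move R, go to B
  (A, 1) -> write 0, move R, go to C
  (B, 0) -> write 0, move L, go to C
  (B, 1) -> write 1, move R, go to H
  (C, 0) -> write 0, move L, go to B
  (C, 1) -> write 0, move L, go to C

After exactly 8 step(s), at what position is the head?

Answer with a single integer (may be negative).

Answer: -2

Derivation:
Step 1: in state A at pos 2, read 0 -> (A,0)->write 0,move R,goto B. Now: state=B, head=3, tape[-4..4]=010110000 (head:        ^)
Step 2: in state B at pos 3, read 0 -> (B,0)->write 0,move L,goto C. Now: state=C, head=2, tape[-4..4]=010110000 (head:       ^)
Step 3: in state C at pos 2, read 0 -> (C,0)->write 0,move L,goto B. Now: state=B, head=1, tape[-4..4]=010110000 (head:      ^)
Step 4: in state B at pos 1, read 0 -> (B,0)->write 0,move L,goto C. Now: state=C, head=0, tape[-4..4]=010110000 (head:     ^)
Step 5: in state C at pos 0, read 1 -> (C,1)->write 0,move L,goto C. Now: state=C, head=-1, tape[-4..4]=010100000 (head:    ^)
Step 6: in state C at pos -1, read 1 -> (C,1)->write 0,move L,goto C. Now: state=C, head=-2, tape[-4..4]=010000000 (head:   ^)
Step 7: in state C at pos -2, read 0 -> (C,0)->write 0,move L,goto B. Now: state=B, head=-3, tape[-4..4]=010000000 (head:  ^)
Step 8: in state B at pos -3, read 1 -> (B,1)->write 1,move R,goto H. Now: state=H, head=-2, tape[-4..4]=010000000 (head:   ^)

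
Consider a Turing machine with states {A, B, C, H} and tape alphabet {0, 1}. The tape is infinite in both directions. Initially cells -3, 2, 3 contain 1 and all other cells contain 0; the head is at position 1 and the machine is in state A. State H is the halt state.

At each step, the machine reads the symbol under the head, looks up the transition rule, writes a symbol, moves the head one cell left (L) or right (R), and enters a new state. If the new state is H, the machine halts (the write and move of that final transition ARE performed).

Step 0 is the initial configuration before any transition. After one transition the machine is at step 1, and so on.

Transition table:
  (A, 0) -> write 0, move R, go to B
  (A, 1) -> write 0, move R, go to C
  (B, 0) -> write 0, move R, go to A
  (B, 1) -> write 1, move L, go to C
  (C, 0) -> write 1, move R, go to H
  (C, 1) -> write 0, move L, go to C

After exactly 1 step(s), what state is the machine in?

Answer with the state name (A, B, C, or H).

Answer: B

Derivation:
Step 1: in state A at pos 1, read 0 -> (A,0)->write 0,move R,goto B. Now: state=B, head=2, tape[-4..4]=010000110 (head:       ^)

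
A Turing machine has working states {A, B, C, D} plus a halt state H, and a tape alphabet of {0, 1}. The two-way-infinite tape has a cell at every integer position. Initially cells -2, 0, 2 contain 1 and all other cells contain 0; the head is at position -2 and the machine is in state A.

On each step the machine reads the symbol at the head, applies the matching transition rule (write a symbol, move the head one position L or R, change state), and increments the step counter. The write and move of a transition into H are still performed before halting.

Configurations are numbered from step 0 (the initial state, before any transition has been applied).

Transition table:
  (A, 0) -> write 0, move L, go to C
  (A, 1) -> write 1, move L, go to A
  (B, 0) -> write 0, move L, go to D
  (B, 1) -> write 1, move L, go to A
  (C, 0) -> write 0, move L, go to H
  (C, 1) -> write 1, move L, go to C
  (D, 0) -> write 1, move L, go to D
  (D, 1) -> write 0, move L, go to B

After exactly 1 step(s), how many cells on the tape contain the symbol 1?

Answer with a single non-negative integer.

Answer: 3

Derivation:
Step 1: in state A at pos -2, read 1 -> (A,1)->write 1,move L,goto A. Now: state=A, head=-3, tape[-4..3]=00101010 (head:  ^)
Cells containing 1 after step 1: {-2, 0, 2} -> 3 cell(s)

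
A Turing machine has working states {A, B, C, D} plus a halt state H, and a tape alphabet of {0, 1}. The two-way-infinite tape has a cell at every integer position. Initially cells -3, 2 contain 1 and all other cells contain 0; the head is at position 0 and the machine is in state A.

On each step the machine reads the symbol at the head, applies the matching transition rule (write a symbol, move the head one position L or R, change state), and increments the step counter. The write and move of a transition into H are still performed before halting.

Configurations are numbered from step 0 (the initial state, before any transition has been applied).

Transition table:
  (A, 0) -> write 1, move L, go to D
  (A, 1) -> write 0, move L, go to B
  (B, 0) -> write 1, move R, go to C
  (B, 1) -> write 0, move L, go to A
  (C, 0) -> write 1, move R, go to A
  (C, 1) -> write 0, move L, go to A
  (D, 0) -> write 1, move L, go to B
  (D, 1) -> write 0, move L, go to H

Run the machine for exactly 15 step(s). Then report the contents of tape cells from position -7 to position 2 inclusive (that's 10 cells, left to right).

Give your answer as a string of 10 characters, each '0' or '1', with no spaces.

Answer: 1011000101

Derivation:
Step 1: in state A at pos 0, read 0 -> (A,0)->write 1,move L,goto D. Now: state=D, head=-1, tape[-4..3]=01001010 (head:    ^)
Step 2: in state D at pos -1, read 0 -> (D,0)->write 1,move L,goto B. Now: state=B, head=-2, tape[-4..3]=01011010 (head:   ^)
Step 3: in state B at pos -2, read 0 -> (B,0)->write 1,move R,goto C. Now: state=C, head=-1, tape[-4..3]=01111010 (head:    ^)
Step 4: in state C at pos -1, read 1 -> (C,1)->write 0,move L,goto A. Now: state=A, head=-2, tape[-4..3]=01101010 (head:   ^)
Step 5: in state A at pos -2, read 1 -> (A,1)->write 0,move L,goto B. Now: state=B, head=-3, tape[-4..3]=01001010 (head:  ^)
Step 6: in state B at pos -3, read 1 -> (B,1)->write 0,move L,goto A. Now: state=A, head=-4, tape[-5..3]=000001010 (head:  ^)
Step 7: in state A at pos -4, read 0 -> (A,0)->write 1,move L,goto D. Now: state=D, head=-5, tape[-6..3]=0010001010 (head:  ^)
Step 8: in state D at pos -5, read 0 -> (D,0)->write 1,move L,goto B. Now: state=B, head=-6, tape[-7..3]=00110001010 (head:  ^)
Step 9: in state B at pos -6, read 0 -> (B,0)->write 1,move R,goto C. Now: state=C, head=-5, tape[-7..3]=01110001010 (head:   ^)
Step 10: in state C at pos -5, read 1 -> (C,1)->write 0,move L,goto A. Now: state=A, head=-6, tape[-7..3]=01010001010 (head:  ^)
Step 11: in state A at pos -6, read 1 -> (A,1)->write 0,move L,goto B. Now: state=B, head=-7, tape[-8..3]=000010001010 (head:  ^)
Step 12: in state B at pos -7, read 0 -> (B,0)->write 1,move R,goto C. Now: state=C, head=-6, tape[-8..3]=010010001010 (head:   ^)
Step 13: in state C at pos -6, read 0 -> (C,0)->write 1,move R,goto A. Now: state=A, head=-5, tape[-8..3]=011010001010 (head:    ^)
Step 14: in state A at pos -5, read 0 -> (A,0)->write 1,move L,goto D. Now: state=D, head=-6, tape[-8..3]=011110001010 (head:   ^)
Step 15: in state D at pos -6, read 1 -> (D,1)->write 0,move L,goto H. Now: state=H, head=-7, tape[-8..3]=010110001010 (head:  ^)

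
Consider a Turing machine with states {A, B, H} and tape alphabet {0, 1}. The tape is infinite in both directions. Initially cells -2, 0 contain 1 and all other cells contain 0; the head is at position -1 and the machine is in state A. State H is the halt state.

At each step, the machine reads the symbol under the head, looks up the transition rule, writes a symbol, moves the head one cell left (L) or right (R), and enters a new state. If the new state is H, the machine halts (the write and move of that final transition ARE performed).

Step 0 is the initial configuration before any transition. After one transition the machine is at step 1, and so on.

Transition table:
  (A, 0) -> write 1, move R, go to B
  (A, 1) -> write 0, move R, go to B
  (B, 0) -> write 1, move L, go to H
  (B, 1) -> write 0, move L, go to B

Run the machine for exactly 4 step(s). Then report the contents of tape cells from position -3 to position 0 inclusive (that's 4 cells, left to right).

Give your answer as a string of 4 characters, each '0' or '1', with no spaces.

Step 1: in state A at pos -1, read 0 -> (A,0)->write 1,move R,goto B. Now: state=B, head=0, tape[-3..1]=01110 (head:    ^)
Step 2: in state B at pos 0, read 1 -> (B,1)->write 0,move L,goto B. Now: state=B, head=-1, tape[-3..1]=01100 (head:   ^)
Step 3: in state B at pos -1, read 1 -> (B,1)->write 0,move L,goto B. Now: state=B, head=-2, tape[-3..1]=01000 (head:  ^)
Step 4: in state B at pos -2, read 1 -> (B,1)->write 0,move L,goto B. Now: state=B, head=-3, tape[-4..1]=000000 (head:  ^)

Answer: 0000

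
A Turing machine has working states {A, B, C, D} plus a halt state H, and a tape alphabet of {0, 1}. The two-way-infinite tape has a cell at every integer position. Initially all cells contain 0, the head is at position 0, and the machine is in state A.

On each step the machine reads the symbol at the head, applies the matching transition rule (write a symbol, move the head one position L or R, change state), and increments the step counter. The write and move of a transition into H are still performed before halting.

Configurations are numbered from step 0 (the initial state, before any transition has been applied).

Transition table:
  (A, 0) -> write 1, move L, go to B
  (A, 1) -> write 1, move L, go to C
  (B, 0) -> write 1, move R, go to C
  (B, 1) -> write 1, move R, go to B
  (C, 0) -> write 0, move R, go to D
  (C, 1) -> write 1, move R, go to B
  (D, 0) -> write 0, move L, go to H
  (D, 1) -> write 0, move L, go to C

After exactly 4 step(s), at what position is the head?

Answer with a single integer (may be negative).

Answer: 2

Derivation:
Step 1: in state A at pos 0, read 0 -> (A,0)->write 1,move L,goto B. Now: state=B, head=-1, tape[-2..1]=0010 (head:  ^)
Step 2: in state B at pos -1, read 0 -> (B,0)->write 1,move R,goto C. Now: state=C, head=0, tape[-2..1]=0110 (head:   ^)
Step 3: in state C at pos 0, read 1 -> (C,1)->write 1,move R,goto B. Now: state=B, head=1, tape[-2..2]=01100 (head:    ^)
Step 4: in state B at pos 1, read 0 -> (B,0)->write 1,move R,goto C. Now: state=C, head=2, tape[-2..3]=011100 (head:     ^)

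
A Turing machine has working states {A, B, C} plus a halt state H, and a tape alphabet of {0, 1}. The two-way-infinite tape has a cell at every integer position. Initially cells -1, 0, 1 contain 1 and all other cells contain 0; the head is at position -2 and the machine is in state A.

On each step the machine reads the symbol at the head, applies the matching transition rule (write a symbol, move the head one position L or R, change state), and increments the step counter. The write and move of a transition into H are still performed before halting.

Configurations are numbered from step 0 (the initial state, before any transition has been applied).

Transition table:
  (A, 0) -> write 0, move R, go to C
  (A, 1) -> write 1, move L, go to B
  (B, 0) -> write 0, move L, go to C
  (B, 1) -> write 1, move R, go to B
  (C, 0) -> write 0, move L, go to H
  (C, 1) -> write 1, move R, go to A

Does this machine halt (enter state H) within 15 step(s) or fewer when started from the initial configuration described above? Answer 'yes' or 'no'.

Step 1: in state A at pos -2, read 0 -> (A,0)->write 0,move R,goto C. Now: state=C, head=-1, tape[-3..2]=001110 (head:   ^)
Step 2: in state C at pos -1, read 1 -> (C,1)->write 1,move R,goto A. Now: state=A, head=0, tape[-3..2]=001110 (head:    ^)
Step 3: in state A at pos 0, read 1 -> (A,1)->write 1,move L,goto B. Now: state=B, head=-1, tape[-3..2]=001110 (head:   ^)
Step 4: in state B at pos -1, read 1 -> (B,1)->write 1,move R,goto B. Now: state=B, head=0, tape[-3..2]=001110 (head:    ^)
Step 5: in state B at pos 0, read 1 -> (B,1)->write 1,move R,goto B. Now: state=B, head=1, tape[-3..2]=001110 (head:     ^)
Step 6: in state B at pos 1, read 1 -> (B,1)->write 1,move R,goto B. Now: state=B, head=2, tape[-3..3]=0011100 (head:      ^)
Step 7: in state B at pos 2, read 0 -> (B,0)->write 0,move L,goto C. Now: state=C, head=1, tape[-3..3]=0011100 (head:     ^)
Step 8: in state C at pos 1, read 1 -> (C,1)->write 1,move R,goto A. Now: state=A, head=2, tape[-3..3]=0011100 (head:      ^)
Step 9: in state A at pos 2, read 0 -> (A,0)->write 0,move R,goto C. Now: state=C, head=3, tape[-3..4]=00111000 (head:       ^)
Step 10: in state C at pos 3, read 0 -> (C,0)->write 0,move L,goto H. Now: state=H, head=2, tape[-3..4]=00111000 (head:      ^)
State H reached at step 10; 10 <= 15 -> yes

Answer: yes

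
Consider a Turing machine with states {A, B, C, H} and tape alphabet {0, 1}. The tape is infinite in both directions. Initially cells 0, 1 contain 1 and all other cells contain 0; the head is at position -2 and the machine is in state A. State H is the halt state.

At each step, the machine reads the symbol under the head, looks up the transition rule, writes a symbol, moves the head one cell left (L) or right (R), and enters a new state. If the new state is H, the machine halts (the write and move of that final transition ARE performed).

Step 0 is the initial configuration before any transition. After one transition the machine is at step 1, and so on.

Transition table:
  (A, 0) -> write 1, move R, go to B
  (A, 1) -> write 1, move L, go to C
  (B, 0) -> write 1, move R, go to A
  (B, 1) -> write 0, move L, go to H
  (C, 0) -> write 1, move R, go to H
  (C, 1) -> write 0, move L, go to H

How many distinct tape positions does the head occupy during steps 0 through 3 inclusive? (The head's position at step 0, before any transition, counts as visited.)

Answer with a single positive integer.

Answer: 3

Derivation:
Step 1: in state A at pos -2, read 0 -> (A,0)->write 1,move R,goto B. Now: state=B, head=-1, tape[-3..2]=010110 (head:   ^)
Step 2: in state B at pos -1, read 0 -> (B,0)->write 1,move R,goto A. Now: state=A, head=0, tape[-3..2]=011110 (head:    ^)
Step 3: in state A at pos 0, read 1 -> (A,1)->write 1,move L,goto C. Now: state=C, head=-1, tape[-3..2]=011110 (head:   ^)
Head positions at steps 0..3: starting at -2, distinct positions visited = {-2, -1, 0} -> 3 position(s)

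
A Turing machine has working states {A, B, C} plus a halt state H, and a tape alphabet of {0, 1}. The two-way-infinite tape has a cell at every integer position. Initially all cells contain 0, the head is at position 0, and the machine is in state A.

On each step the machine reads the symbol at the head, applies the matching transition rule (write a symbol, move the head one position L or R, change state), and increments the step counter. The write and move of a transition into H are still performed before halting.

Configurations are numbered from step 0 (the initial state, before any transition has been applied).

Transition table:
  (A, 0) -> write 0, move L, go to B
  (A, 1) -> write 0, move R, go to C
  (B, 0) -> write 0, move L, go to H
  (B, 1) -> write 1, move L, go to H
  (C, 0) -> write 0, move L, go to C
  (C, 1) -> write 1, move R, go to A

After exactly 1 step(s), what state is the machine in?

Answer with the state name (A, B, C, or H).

Answer: B

Derivation:
Step 1: in state A at pos 0, read 0 -> (A,0)->write 0,move L,goto B. Now: state=B, head=-1, tape[-2..1]=0000 (head:  ^)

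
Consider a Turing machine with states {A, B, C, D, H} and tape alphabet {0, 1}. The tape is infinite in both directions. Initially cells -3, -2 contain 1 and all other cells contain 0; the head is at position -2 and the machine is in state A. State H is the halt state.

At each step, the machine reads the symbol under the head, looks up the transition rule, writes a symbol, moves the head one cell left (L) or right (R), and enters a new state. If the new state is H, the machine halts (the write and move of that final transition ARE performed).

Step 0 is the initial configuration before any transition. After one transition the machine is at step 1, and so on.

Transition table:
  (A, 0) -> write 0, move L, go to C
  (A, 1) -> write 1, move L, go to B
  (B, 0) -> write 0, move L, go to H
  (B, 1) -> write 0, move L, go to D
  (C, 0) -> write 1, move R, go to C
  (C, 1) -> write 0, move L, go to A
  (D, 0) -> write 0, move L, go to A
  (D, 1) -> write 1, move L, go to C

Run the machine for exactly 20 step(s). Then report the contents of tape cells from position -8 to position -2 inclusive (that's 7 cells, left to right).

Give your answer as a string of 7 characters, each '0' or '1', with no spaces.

Answer: 1010010

Derivation:
Step 1: in state A at pos -2, read 1 -> (A,1)->write 1,move L,goto B. Now: state=B, head=-3, tape[-4..-1]=0110 (head:  ^)
Step 2: in state B at pos -3, read 1 -> (B,1)->write 0,move L,goto D. Now: state=D, head=-4, tape[-5..-1]=00010 (head:  ^)
Step 3: in state D at pos -4, read 0 -> (D,0)->write 0,move L,goto A. Now: state=A, head=-5, tape[-6..-1]=000010 (head:  ^)
Step 4: in state A at pos -5, read 0 -> (A,0)->write 0,move L,goto C. Now: state=C, head=-6, tape[-7..-1]=0000010 (head:  ^)
Step 5: in state C at pos -6, read 0 -> (C,0)->write 1,move R,goto C. Now: state=C, head=-5, tape[-7..-1]=0100010 (head:   ^)
Step 6: in state C at pos -5, read 0 -> (C,0)->write 1,move R,goto C. Now: state=C, head=-4, tape[-7..-1]=0110010 (head:    ^)
Step 7: in state C at pos -4, read 0 -> (C,0)->write 1,move R,goto C. Now: state=C, head=-3, tape[-7..-1]=0111010 (head:     ^)
Step 8: in state C at pos -3, read 0 -> (C,0)->write 1,move R,goto C. Now: state=C, head=-2, tape[-7..-1]=0111110 (head:      ^)
Step 9: in state C at pos -2, read 1 -> (C,1)->write 0,move L,goto A. Now: state=A, head=-3, tape[-7..-1]=0111100 (head:     ^)
Step 10: in state A at pos -3, read 1 -> (A,1)->write 1,move L,goto B. Now: state=B, head=-4, tape[-7..-1]=0111100 (head:    ^)
Step 11: in state B at pos -4, read 1 -> (B,1)->write 0,move L,goto D. Now: state=D, head=-5, tape[-7..-1]=0110100 (head:   ^)
Step 12: in state D at pos -5, read 1 -> (D,1)->write 1,move L,goto C. Now: state=C, head=-6, tape[-7..-1]=0110100 (head:  ^)
Step 13: in state C at pos -6, read 1 -> (C,1)->write 0,move L,goto A. Now: state=A, head=-7, tape[-8..-1]=00010100 (head:  ^)
Step 14: in state A at pos -7, read 0 -> (A,0)->write 0,move L,goto C. Now: state=C, head=-8, tape[-9..-1]=000010100 (head:  ^)
Step 15: in state C at pos -8, read 0 -> (C,0)->write 1,move R,goto C. Now: state=C, head=-7, tape[-9..-1]=010010100 (head:   ^)
Step 16: in state C at pos -7, read 0 -> (C,0)->write 1,move R,goto C. Now: state=C, head=-6, tape[-9..-1]=011010100 (head:    ^)
Step 17: in state C at pos -6, read 0 -> (C,0)->write 1,move R,goto C. Now: state=C, head=-5, tape[-9..-1]=011110100 (head:     ^)
Step 18: in state C at pos -5, read 1 -> (C,1)->write 0,move L,goto A. Now: state=A, head=-6, tape[-9..-1]=011100100 (head:    ^)
Step 19: in state A at pos -6, read 1 -> (A,1)->write 1,move L,goto B. Now: state=B, head=-7, tape[-9..-1]=011100100 (head:   ^)
Step 20: in state B at pos -7, read 1 -> (B,1)->write 0,move L,goto D. Now: state=D, head=-8, tape[-9..-1]=010100100 (head:  ^)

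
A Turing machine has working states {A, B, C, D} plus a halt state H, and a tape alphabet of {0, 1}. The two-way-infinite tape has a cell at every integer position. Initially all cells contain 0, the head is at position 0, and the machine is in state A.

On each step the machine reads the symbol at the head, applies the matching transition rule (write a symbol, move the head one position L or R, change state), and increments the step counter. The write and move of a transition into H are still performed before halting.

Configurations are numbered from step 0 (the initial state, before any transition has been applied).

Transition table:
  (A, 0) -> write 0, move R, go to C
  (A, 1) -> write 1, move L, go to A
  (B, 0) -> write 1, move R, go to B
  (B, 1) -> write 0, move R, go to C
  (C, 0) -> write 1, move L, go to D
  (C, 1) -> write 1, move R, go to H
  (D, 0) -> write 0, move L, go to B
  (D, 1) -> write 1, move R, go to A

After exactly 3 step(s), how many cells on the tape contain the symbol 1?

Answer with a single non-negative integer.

Step 1: in state A at pos 0, read 0 -> (A,0)->write 0,move R,goto C. Now: state=C, head=1, tape[-1..2]=0000 (head:   ^)
Step 2: in state C at pos 1, read 0 -> (C,0)->write 1,move L,goto D. Now: state=D, head=0, tape[-1..2]=0010 (head:  ^)
Step 3: in state D at pos 0, read 0 -> (D,0)->write 0,move L,goto B. Now: state=B, head=-1, tape[-2..2]=00010 (head:  ^)
Cells containing 1 after step 3: {1} -> 1 cell(s)

Answer: 1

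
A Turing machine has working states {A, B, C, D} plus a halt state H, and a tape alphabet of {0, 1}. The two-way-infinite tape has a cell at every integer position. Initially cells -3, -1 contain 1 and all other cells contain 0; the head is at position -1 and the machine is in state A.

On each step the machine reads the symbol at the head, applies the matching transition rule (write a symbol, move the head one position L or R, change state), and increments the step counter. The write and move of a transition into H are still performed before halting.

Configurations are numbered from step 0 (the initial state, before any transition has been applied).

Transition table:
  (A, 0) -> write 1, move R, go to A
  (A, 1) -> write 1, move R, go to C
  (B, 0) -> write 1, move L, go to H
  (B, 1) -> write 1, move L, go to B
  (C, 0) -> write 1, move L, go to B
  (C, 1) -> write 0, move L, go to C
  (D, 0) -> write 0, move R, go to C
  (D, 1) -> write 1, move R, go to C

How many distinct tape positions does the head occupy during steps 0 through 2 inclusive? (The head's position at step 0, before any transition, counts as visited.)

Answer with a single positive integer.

Answer: 2

Derivation:
Step 1: in state A at pos -1, read 1 -> (A,1)->write 1,move R,goto C. Now: state=C, head=0, tape[-4..1]=010100 (head:     ^)
Step 2: in state C at pos 0, read 0 -> (C,0)->write 1,move L,goto B. Now: state=B, head=-1, tape[-4..1]=010110 (head:    ^)
Head positions at steps 0..2: starting at -1, distinct positions visited = {-1, 0} -> 2 position(s)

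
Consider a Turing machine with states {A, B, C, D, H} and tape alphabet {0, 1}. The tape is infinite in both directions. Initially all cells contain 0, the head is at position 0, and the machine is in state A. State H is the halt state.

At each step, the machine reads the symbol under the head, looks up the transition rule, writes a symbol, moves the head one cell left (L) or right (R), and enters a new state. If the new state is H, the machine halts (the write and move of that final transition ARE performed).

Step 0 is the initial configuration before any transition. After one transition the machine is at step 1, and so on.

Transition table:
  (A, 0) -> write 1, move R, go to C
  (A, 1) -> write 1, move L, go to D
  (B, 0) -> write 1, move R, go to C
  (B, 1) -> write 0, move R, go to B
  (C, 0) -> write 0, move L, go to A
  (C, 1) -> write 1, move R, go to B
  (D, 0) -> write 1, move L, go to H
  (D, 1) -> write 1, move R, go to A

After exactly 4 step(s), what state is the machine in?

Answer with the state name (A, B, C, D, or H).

Answer: H

Derivation:
Step 1: in state A at pos 0, read 0 -> (A,0)->write 1,move R,goto C. Now: state=C, head=1, tape[-1..2]=0100 (head:   ^)
Step 2: in state C at pos 1, read 0 -> (C,0)->write 0,move L,goto A. Now: state=A, head=0, tape[-1..2]=0100 (head:  ^)
Step 3: in state A at pos 0, read 1 -> (A,1)->write 1,move L,goto D. Now: state=D, head=-1, tape[-2..2]=00100 (head:  ^)
Step 4: in state D at pos -1, read 0 -> (D,0)->write 1,move L,goto H. Now: state=H, head=-2, tape[-3..2]=001100 (head:  ^)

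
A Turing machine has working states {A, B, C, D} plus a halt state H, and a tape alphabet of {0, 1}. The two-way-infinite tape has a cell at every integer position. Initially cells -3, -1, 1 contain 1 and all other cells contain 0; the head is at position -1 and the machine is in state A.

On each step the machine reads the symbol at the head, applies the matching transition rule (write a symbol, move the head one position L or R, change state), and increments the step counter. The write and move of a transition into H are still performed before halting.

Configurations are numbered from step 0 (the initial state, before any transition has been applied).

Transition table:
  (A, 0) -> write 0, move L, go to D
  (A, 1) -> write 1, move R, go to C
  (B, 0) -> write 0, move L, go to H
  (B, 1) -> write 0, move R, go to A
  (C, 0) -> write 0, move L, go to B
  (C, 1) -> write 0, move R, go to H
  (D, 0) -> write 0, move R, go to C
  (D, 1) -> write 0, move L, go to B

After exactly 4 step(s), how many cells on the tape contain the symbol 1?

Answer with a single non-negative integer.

Answer: 2

Derivation:
Step 1: in state A at pos -1, read 1 -> (A,1)->write 1,move R,goto C. Now: state=C, head=0, tape[-4..2]=0101010 (head:     ^)
Step 2: in state C at pos 0, read 0 -> (C,0)->write 0,move L,goto B. Now: state=B, head=-1, tape[-4..2]=0101010 (head:    ^)
Step 3: in state B at pos -1, read 1 -> (B,1)->write 0,move R,goto A. Now: state=A, head=0, tape[-4..2]=0100010 (head:     ^)
Step 4: in state A at pos 0, read 0 -> (A,0)->write 0,move L,goto D. Now: state=D, head=-1, tape[-4..2]=0100010 (head:    ^)
Cells containing 1 after step 4: {-3, 1} -> 2 cell(s)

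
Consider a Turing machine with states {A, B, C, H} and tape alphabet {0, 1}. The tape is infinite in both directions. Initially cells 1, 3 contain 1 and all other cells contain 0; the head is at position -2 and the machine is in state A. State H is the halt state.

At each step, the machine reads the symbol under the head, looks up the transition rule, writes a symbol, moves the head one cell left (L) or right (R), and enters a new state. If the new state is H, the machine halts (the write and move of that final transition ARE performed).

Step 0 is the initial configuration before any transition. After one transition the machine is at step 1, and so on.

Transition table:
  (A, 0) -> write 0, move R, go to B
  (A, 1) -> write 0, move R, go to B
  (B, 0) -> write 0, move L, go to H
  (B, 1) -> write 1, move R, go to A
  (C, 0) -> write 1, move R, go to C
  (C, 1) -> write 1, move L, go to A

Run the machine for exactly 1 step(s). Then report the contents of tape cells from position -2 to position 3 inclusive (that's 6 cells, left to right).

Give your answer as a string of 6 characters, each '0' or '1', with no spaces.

Answer: 000101

Derivation:
Step 1: in state A at pos -2, read 0 -> (A,0)->write 0,move R,goto B. Now: state=B, head=-1, tape[-3..4]=00001010 (head:   ^)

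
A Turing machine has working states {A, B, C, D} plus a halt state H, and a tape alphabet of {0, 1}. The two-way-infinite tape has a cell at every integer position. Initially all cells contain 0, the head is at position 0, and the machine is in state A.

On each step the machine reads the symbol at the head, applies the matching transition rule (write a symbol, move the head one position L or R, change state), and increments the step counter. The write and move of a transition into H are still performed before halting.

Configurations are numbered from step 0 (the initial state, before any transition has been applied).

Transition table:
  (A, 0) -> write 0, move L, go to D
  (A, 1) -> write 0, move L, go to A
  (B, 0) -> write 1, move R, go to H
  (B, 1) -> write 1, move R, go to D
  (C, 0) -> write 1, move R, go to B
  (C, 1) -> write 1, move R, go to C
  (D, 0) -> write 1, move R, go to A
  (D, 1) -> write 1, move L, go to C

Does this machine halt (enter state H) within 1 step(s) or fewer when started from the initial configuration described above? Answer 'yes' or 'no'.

Step 1: in state A at pos 0, read 0 -> (A,0)->write 0,move L,goto D. Now: state=D, head=-1, tape[-2..1]=0000 (head:  ^)
After 1 step(s): state = D (not H) -> not halted within 1 -> no

Answer: no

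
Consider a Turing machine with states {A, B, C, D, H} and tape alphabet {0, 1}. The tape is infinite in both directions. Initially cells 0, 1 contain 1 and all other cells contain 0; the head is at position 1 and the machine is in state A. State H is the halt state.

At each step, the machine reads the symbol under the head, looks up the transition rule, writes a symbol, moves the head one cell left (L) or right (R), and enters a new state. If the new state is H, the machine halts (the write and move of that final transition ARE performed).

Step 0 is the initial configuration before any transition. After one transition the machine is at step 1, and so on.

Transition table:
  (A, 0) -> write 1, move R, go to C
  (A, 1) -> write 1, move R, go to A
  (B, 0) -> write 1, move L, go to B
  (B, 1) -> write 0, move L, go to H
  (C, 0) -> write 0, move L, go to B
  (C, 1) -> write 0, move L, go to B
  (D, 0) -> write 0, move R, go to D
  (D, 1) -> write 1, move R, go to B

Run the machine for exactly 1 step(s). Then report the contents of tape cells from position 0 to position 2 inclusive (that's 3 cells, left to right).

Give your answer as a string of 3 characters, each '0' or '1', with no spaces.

Step 1: in state A at pos 1, read 1 -> (A,1)->write 1,move R,goto A. Now: state=A, head=2, tape[-1..3]=01100 (head:    ^)

Answer: 110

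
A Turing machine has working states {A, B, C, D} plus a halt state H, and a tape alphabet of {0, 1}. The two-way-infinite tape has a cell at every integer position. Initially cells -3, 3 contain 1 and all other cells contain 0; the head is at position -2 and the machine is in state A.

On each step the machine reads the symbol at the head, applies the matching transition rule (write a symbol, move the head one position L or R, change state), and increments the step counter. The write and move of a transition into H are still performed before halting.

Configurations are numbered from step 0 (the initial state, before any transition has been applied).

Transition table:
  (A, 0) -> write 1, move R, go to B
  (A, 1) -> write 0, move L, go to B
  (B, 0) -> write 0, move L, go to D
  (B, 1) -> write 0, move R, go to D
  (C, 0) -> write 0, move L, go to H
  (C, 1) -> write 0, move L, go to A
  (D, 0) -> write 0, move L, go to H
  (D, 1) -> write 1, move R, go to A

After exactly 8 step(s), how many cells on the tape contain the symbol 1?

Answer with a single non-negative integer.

Answer: 5

Derivation:
Step 1: in state A at pos -2, read 0 -> (A,0)->write 1,move R,goto B. Now: state=B, head=-1, tape[-4..4]=011000010 (head:    ^)
Step 2: in state B at pos -1, read 0 -> (B,0)->write 0,move L,goto D. Now: state=D, head=-2, tape[-4..4]=011000010 (head:   ^)
Step 3: in state D at pos -2, read 1 -> (D,1)->write 1,move R,goto A. Now: state=A, head=-1, tape[-4..4]=011000010 (head:    ^)
Step 4: in state A at pos -1, read 0 -> (A,0)->write 1,move R,goto B. Now: state=B, head=0, tape[-4..4]=011100010 (head:     ^)
Step 5: in state B at pos 0, read 0 -> (B,0)->write 0,move L,goto D. Now: state=D, head=-1, tape[-4..4]=011100010 (head:    ^)
Step 6: in state D at pos -1, read 1 -> (D,1)->write 1,move R,goto A. Now: state=A, head=0, tape[-4..4]=011100010 (head:     ^)
Step 7: in state A at pos 0, read 0 -> (A,0)->write 1,move R,goto B. Now: state=B, head=1, tape[-4..4]=011110010 (head:      ^)
Step 8: in state B at pos 1, read 0 -> (B,0)->write 0,move L,goto D. Now: state=D, head=0, tape[-4..4]=011110010 (head:     ^)
Cells containing 1 after step 8: {-3, -2, -1, 0, 3} -> 5 cell(s)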